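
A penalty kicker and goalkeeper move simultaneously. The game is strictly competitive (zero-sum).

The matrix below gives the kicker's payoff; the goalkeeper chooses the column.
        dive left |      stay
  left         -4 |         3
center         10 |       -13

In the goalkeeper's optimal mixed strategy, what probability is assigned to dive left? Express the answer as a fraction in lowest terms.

8/15

Row minima are -4 and -13, so the kicker's maximin is -4; column maxima are 10 and 3, so the goalkeeper's minimax is 3. These differ, so the equilibrium is in mixed strategies.
Let the goalkeeper play dive left with probability q. The kicker is indifferent when −4q + 3(1−q) = 10q − 13(1−q), giving q = 8/15.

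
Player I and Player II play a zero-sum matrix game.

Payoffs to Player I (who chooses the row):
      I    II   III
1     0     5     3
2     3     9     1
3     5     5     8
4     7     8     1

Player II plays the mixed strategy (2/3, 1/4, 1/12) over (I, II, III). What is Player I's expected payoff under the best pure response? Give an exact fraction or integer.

1: (0)·(2/3) + (5)·(1/4) + (3)·(1/12) = 3/2.
2: (3)·(2/3) + (9)·(1/4) + (1)·(1/12) = 13/3.
3: (5)·(2/3) + (5)·(1/4) + (8)·(1/12) = 21/4.
4: (7)·(2/3) + (8)·(1/4) + (1)·(1/12) = 27/4.
The best pure response is 4 with expected payoff 27/4.

27/4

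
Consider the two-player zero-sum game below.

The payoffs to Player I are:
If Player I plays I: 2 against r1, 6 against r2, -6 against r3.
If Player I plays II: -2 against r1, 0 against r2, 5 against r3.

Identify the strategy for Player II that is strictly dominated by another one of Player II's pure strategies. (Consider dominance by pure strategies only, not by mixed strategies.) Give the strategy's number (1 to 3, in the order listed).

2

Player II prefers columns that give Player I less. Compare r2 with r1: 2 < 6, -2 < 0.
So r1 strictly dominates r2 for Player II; r2 is strictly dominated.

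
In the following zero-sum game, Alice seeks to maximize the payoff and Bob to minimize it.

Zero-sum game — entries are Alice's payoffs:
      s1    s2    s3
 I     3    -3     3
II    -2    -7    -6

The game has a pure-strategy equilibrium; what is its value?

Row minima: -3, -7 → Alice's maximin is -3.
Column maxima: 3, -3, 3 → Bob's minimax is -3.
They coincide at (I, s2), so the value is -3.

-3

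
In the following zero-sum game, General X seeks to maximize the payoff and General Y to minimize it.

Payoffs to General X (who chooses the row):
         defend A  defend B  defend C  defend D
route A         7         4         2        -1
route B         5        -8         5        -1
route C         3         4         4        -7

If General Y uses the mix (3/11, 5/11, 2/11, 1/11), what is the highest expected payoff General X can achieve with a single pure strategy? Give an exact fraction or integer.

4

route A: (7)·(3/11) + (4)·(5/11) + (2)·(2/11) + (-1)·(1/11) = 4.
route B: (5)·(3/11) + (-8)·(5/11) + (5)·(2/11) + (-1)·(1/11) = -16/11.
route C: (3)·(3/11) + (4)·(5/11) + (4)·(2/11) + (-7)·(1/11) = 30/11.
The best pure response is route A with expected payoff 4.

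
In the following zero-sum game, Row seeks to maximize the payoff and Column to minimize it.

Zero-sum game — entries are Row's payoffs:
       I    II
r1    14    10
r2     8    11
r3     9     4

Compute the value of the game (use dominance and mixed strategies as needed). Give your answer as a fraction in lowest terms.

Row r3 is strictly dominated by row r1, so Row never plays it.
The remaining 2×2 game on (r1, r2) × (I, II) has no saddle point. Let Row play r1 with probability p; indifference gives 14p + 8(1−p) = 10p + 11(1−p), so p = 3/7.
Similarly Column's optimal q on I is 1/7, and the value is 14·(1/7) + (10)·(6/7) = 74/7.

74/7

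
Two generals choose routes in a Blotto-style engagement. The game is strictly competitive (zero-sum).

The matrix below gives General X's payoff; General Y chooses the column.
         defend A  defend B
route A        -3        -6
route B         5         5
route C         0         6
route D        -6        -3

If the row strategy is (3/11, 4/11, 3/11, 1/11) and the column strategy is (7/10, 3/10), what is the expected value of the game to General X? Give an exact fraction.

Against (7/10, 3/10), each row's expected payoff is route A: -39/10; route B: 5; route C: 9/5; route D: -51/10.
Taking the (3/11, 4/11, 3/11, 1/11)-weighted average: (3/11)·(-39/10) + (4/11)·(5) + (3/11)·(9/5) + (1/11)·(-51/10) = 43/55.

43/55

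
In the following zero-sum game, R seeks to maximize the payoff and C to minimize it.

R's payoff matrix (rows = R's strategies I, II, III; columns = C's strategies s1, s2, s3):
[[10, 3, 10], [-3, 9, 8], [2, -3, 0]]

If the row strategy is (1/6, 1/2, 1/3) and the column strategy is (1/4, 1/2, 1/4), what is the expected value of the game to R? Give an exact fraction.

29/8

Against (1/4, 1/2, 1/4), each row's expected payoff is I: 13/2; II: 23/4; III: -1.
Taking the (1/6, 1/2, 1/3)-weighted average: (1/6)·(13/2) + (1/2)·(23/4) + (1/3)·(-1) = 29/8.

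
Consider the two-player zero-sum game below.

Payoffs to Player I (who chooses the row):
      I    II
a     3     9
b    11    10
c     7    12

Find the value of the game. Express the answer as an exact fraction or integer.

Row a is strictly dominated by row c, so Player I never plays it.
The remaining 2×2 game on (b, c) × (I, II) has no saddle point. Let Player I play b with probability p; indifference gives 11p + 7(1−p) = 10p + 12(1−p), so p = 5/6.
Similarly Player II's optimal q on I is 1/3, and the value is 11·(1/3) + (10)·(2/3) = 31/3.

31/3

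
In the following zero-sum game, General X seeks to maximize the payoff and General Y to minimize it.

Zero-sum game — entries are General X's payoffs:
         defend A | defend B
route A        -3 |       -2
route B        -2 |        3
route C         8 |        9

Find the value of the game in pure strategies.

Row minima: -3, -2, 8 → General X's maximin is 8.
Column maxima: 8, 9 → General Y's minimax is 8.
They coincide at (route C, defend A), so the value is 8.

8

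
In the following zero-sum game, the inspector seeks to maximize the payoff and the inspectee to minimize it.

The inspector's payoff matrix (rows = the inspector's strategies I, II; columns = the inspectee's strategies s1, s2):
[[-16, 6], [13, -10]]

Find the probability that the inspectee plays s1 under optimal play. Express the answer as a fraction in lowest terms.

16/45

Row minima are -16 and -10, so the inspector's maximin is -10; column maxima are 13 and 6, so the inspectee's minimax is 6. These differ, so the equilibrium is in mixed strategies.
Let the inspectee play s1 with probability q. The inspector is indifferent when −16q + 6(1−q) = 13q − 10(1−q), giving q = 16/45.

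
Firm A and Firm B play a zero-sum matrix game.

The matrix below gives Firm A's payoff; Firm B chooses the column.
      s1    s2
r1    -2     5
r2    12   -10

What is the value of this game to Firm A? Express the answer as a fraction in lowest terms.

Row minima are -2 and -10, so Firm A's maximin is -2; column maxima are 12 and 5, so Firm B's minimax is 5. These differ, so the equilibrium is in mixed strategies.
Let Firm A play r1 with probability p. Firm B is indifferent when −2p + 12(1−p) = 5p − 10(1−p), giving p = 22/29.
Let Firm B play s1 with probability q. Firm A is indifferent when −2q + 5(1−q) = 12q − 10(1−q), giving q = 15/29.
The value is -2·(15/29) + (5)·(14/29) = 40/29.

40/29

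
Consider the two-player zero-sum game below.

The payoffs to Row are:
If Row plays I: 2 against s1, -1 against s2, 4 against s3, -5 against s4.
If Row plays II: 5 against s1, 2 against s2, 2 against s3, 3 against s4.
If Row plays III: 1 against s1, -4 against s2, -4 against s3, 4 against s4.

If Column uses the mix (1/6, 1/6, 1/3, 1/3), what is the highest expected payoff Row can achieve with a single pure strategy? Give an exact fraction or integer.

I: (2)·(1/6) + (-1)·(1/6) + (4)·(1/3) + (-5)·(1/3) = -1/6.
II: (5)·(1/6) + (2)·(1/6) + (2)·(1/3) + (3)·(1/3) = 17/6.
III: (1)·(1/6) + (-4)·(1/6) + (-4)·(1/3) + (4)·(1/3) = -1/2.
The best pure response is II with expected payoff 17/6.

17/6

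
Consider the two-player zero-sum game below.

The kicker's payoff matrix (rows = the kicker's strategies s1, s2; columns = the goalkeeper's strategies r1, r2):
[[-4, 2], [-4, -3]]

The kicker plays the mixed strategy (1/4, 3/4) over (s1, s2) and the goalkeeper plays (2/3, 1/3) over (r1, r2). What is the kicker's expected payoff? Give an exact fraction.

-13/4

Against (2/3, 1/3), each row's expected payoff is s1: -2; s2: -11/3.
Taking the (1/4, 3/4)-weighted average: (1/4)·(-2) + (3/4)·(-11/3) = -13/4.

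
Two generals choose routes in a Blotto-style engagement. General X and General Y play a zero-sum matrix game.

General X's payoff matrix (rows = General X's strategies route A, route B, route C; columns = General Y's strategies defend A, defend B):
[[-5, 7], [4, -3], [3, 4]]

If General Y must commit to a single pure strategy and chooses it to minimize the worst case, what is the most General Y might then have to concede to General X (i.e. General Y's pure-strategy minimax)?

4

The worst case (largest entry) in each column is defend A: 4, defend B: 7.
The best (smallest) of these is 4.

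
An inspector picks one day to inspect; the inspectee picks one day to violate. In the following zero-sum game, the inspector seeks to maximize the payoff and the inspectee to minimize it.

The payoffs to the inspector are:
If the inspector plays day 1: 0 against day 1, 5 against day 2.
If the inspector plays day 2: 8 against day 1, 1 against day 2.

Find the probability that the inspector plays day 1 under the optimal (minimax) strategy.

7/12

Row minima are 0 and 1, so the inspector's maximin is 1; column maxima are 8 and 5, so the inspectee's minimax is 5. These differ, so the equilibrium is in mixed strategies.
Let the inspector play day 1 with probability p. The inspectee is indifferent when 8(1−p) = 5p + (1−p), giving p = 7/12.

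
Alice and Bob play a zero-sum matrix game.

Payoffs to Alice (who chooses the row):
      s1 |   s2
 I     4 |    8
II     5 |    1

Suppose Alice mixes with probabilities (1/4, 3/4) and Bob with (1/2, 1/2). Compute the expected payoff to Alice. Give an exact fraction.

15/4

Against (1/2, 1/2), each row's expected payoff is I: 6; II: 3.
Taking the (1/4, 3/4)-weighted average: (1/4)·(6) + (3/4)·(3) = 15/4.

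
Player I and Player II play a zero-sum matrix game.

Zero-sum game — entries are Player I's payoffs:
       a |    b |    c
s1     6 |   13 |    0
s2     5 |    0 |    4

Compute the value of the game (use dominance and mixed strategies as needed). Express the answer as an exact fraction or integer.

52/17

Column a is strictly dominated by c for Player II (it gives Player I more in every row).
The remaining 2×2 game on (s1, s2) × (b, c) has no saddle point. Let Player I play s1 with probability p; indifference gives 13p = 4(1−p), so p = 4/17.
Similarly Player II's optimal q on b is 4/17, and the value is 13·(4/17) + (0)·(13/17) = 52/17.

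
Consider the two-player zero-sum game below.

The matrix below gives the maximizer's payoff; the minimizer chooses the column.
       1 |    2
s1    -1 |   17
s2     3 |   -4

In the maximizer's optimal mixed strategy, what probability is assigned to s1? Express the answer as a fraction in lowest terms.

Row minima are -1 and -4, so the maximizer's maximin is -1; column maxima are 3 and 17, so the minimizer's minimax is 3. These differ, so the equilibrium is in mixed strategies.
Let the maximizer play s1 with probability p. The minimizer is indifferent when −p + 3(1−p) = 17p − 4(1−p), giving p = 7/25.

7/25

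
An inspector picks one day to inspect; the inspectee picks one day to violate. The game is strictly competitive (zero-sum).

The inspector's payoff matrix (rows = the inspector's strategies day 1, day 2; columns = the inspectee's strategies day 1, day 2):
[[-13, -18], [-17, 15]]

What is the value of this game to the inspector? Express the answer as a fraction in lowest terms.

-501/37

Row minima are -18 and -17, so the inspector's maximin is -17; column maxima are -13 and 15, so the inspectee's minimax is -13. These differ, so the equilibrium is in mixed strategies.
Let the inspector play day 1 with probability p. The inspectee is indifferent when −13p − 17(1−p) = −18p + 15(1−p), giving p = 32/37.
Let the inspectee play day 1 with probability q. The inspector is indifferent when −13q − 18(1−q) = −17q + 15(1−q), giving q = 33/37.
The value is -13·(33/37) + (-18)·(4/37) = -501/37.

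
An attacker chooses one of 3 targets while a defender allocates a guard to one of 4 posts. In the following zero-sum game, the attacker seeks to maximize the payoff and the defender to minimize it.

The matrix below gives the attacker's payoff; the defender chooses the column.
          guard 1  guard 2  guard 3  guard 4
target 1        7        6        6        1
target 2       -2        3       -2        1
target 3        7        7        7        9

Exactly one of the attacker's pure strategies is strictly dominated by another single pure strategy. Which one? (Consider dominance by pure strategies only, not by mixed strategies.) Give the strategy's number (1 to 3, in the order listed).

Compare target 2 with target 3: 7 > -2, 7 > 3, 7 > -2, 9 > 1.
So target 3 strictly dominates target 2 for the attacker; target 2 is strictly dominated.

2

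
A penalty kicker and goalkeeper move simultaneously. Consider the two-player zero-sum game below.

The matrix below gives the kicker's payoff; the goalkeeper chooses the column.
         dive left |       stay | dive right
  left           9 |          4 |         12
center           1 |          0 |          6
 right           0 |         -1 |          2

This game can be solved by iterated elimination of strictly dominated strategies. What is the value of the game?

4

Column dive left is strictly dominated by stay for the goalkeeper (4<9, 0<1, -1<0); eliminate dive left.
Column dive right is strictly dominated by stay for the goalkeeper (4<12, 0<6, -1<2); eliminate dive right.
Row right is strictly dominated by row left (4>-1); eliminate right.
Row center is strictly dominated by row left (4>0); eliminate center.
Only (left, stay) remains, with payoff 4.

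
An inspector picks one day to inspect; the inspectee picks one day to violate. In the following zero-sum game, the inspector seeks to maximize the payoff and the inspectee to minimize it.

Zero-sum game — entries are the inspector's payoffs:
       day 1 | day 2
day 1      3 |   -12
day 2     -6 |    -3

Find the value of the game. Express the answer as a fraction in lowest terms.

-9/2

Row minima are -12 and -6, so the inspector's maximin is -6; column maxima are 3 and -3, so the inspectee's minimax is -3. These differ, so the equilibrium is in mixed strategies.
Let the inspector play day 1 with probability p. The inspectee is indifferent when 3p − 6(1−p) = −12p − 3(1−p), giving p = 1/6.
Let the inspectee play day 1 with probability q. The inspector is indifferent when 3q − 12(1−q) = −6q − 3(1−q), giving q = 1/2.
The value is 3·(1/2) + (-12)·(1/2) = -9/2.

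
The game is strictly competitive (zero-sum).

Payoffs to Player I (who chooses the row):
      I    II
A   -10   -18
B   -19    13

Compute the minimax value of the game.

Row minima are -18 and -19, so Player I's maximin is -18; column maxima are -10 and 13, so Player II's minimax is -10. These differ, so the equilibrium is in mixed strategies.
Let Player I play A with probability p. Player II is indifferent when −10p − 19(1−p) = −18p + 13(1−p), giving p = 4/5.
Let Player II play I with probability q. Player I is indifferent when −10q − 18(1−q) = −19q + 13(1−q), giving q = 31/40.
The value is -10·(31/40) + (-18)·(9/40) = -59/5.

-59/5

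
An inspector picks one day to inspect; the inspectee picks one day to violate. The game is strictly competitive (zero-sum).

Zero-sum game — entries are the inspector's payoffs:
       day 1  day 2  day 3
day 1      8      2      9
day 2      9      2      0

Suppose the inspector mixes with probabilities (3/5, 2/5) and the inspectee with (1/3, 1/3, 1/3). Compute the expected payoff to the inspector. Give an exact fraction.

79/15

Against (1/3, 1/3, 1/3), each row's expected payoff is day 1: 19/3; day 2: 11/3.
Taking the (3/5, 2/5)-weighted average: (3/5)·(19/3) + (2/5)·(11/3) = 79/15.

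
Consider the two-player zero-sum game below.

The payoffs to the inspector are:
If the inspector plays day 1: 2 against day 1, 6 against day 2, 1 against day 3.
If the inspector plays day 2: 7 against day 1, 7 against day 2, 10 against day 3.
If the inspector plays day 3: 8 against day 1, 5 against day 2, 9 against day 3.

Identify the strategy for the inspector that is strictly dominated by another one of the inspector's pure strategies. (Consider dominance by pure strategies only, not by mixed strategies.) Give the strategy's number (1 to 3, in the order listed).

1

Compare day 1 with day 2: 7 > 2, 7 > 6, 10 > 1.
So day 2 strictly dominates day 1 for the inspector; day 1 is strictly dominated.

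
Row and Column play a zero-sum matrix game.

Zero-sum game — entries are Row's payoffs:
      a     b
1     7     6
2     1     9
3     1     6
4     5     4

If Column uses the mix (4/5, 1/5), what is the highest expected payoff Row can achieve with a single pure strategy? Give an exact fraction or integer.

1: (7)·(4/5) + (6)·(1/5) = 34/5.
2: (1)·(4/5) + (9)·(1/5) = 13/5.
3: (1)·(4/5) + (6)·(1/5) = 2.
4: (5)·(4/5) + (4)·(1/5) = 24/5.
The best pure response is 1 with expected payoff 34/5.

34/5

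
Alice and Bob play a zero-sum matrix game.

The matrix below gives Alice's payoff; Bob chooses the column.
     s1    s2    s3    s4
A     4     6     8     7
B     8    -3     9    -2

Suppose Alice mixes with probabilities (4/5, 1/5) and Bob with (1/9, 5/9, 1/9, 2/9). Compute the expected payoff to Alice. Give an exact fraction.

Against (1/9, 5/9, 1/9, 2/9), each row's expected payoff is A: 56/9; B: -2/9.
Taking the (4/5, 1/5)-weighted average: (4/5)·(56/9) + (1/5)·(-2/9) = 74/15.

74/15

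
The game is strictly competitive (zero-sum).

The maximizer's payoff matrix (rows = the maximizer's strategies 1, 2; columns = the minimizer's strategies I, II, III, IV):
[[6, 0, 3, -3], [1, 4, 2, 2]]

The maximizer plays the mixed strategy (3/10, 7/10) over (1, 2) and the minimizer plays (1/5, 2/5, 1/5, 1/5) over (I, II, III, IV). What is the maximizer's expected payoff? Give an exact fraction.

Against (1/5, 2/5, 1/5, 1/5), each row's expected payoff is 1: 6/5; 2: 13/5.
Taking the (3/10, 7/10)-weighted average: (3/10)·(6/5) + (7/10)·(13/5) = 109/50.

109/50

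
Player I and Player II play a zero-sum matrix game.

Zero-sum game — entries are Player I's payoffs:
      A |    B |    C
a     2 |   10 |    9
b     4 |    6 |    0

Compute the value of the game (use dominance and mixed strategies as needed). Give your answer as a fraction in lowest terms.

Column B is strictly dominated by C for Player II (it gives Player I more in every row).
The remaining 2×2 game on (a, b) × (A, C) has no saddle point. Let Player I play a with probability p; indifference gives 2p + 4(1−p) = 9p, so p = 4/11.
Similarly Player II's optimal q on A is 9/11, and the value is 2·(9/11) + (9)·(2/11) = 36/11.

36/11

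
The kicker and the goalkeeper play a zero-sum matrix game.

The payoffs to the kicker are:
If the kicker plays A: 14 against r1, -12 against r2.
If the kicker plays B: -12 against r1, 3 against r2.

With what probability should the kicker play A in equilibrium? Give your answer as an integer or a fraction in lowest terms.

15/41

Row minima are -12 and -12, so the kicker's maximin is -12; column maxima are 14 and 3, so the goalkeeper's minimax is 3. These differ, so the equilibrium is in mixed strategies.
Let the kicker play A with probability p. The goalkeeper is indifferent when 14p − 12(1−p) = −12p + 3(1−p), giving p = 15/41.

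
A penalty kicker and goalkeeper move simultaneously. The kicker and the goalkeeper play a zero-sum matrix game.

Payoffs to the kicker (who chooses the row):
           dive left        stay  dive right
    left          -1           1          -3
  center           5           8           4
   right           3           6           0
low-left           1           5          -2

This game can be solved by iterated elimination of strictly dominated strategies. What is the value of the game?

Column dive left is strictly dominated by dive right for the goalkeeper (-3<-1, 4<5, 0<3, -2<1); eliminate dive left.
Column stay is strictly dominated by dive right for the goalkeeper (-3<1, 4<8, 0<6, -2<5); eliminate stay.
Row low-left is strictly dominated by row center (4>-2); eliminate low-left.
Row right is strictly dominated by row center (4>0); eliminate right.
Row left is strictly dominated by row center (4>-3); eliminate left.
Only (center, dive right) remains, with payoff 4.

4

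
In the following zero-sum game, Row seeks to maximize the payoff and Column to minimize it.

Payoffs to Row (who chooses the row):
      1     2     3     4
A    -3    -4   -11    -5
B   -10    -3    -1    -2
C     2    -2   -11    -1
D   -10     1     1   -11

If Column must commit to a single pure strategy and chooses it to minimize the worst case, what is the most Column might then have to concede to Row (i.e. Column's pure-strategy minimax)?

The worst case (largest entry) in each column is 1: 2, 2: 1, 3: 1, 4: -1.
The best (smallest) of these is -1.

-1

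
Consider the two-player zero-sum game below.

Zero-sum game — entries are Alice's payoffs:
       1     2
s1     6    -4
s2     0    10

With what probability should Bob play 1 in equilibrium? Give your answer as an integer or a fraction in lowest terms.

Row minima are -4 and 0, so Alice's maximin is 0; column maxima are 6 and 10, so Bob's minimax is 6. These differ, so the equilibrium is in mixed strategies.
Let Bob play 1 with probability q. Alice is indifferent when 6q − 4(1−q) = 10(1−q), giving q = 7/10.

7/10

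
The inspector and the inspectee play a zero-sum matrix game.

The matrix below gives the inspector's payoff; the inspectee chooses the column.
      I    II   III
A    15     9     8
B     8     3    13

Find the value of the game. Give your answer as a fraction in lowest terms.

Column I is strictly dominated by II for the inspectee (it gives the inspector more in every row).
The remaining 2×2 game on (A, B) × (II, III) has no saddle point. Let the inspector play A with probability p; indifference gives 9p + 3(1−p) = 8p + 13(1−p), so p = 10/11.
Similarly the inspectee's optimal q on II is 5/11, and the value is 9·(5/11) + (8)·(6/11) = 93/11.

93/11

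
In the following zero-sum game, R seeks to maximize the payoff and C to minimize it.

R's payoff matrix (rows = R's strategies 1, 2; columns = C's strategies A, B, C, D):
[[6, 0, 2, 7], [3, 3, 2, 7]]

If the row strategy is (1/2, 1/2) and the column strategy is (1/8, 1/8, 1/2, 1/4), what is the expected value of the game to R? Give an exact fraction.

Against (1/8, 1/8, 1/2, 1/4), each row's expected payoff is 1: 7/2; 2: 7/2.
Taking the (1/2, 1/2)-weighted average: (1/2)·(7/2) + (1/2)·(7/2) = 7/2.

7/2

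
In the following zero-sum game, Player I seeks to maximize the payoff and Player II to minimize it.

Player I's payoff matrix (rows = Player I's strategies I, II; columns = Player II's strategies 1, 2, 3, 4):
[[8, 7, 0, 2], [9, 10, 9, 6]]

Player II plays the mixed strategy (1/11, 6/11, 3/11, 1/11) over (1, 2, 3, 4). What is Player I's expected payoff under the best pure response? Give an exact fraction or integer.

102/11

I: (8)·(1/11) + (7)·(6/11) + (0)·(3/11) + (2)·(1/11) = 52/11.
II: (9)·(1/11) + (10)·(6/11) + (9)·(3/11) + (6)·(1/11) = 102/11.
The best pure response is II with expected payoff 102/11.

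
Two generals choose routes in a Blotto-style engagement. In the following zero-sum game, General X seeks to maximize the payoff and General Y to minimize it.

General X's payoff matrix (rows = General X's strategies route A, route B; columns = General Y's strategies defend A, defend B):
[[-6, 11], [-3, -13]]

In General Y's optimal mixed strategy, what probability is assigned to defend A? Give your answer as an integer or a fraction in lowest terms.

Row minima are -6 and -13, so General X's maximin is -6; column maxima are -3 and 11, so General Y's minimax is -3. These differ, so the equilibrium is in mixed strategies.
Let General Y play defend A with probability q. General X is indifferent when −6q + 11(1−q) = −3q − 13(1−q), giving q = 8/9.

8/9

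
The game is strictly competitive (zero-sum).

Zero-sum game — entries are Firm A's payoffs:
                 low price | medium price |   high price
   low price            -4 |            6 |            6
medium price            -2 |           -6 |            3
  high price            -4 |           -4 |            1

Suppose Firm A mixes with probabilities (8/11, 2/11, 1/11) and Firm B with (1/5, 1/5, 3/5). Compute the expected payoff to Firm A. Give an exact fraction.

157/55

Against (1/5, 1/5, 3/5), each row's expected payoff is low price: 4; medium price: 1/5; high price: -1.
Taking the (8/11, 2/11, 1/11)-weighted average: (8/11)·(4) + (2/11)·(1/5) + (1/11)·(-1) = 157/55.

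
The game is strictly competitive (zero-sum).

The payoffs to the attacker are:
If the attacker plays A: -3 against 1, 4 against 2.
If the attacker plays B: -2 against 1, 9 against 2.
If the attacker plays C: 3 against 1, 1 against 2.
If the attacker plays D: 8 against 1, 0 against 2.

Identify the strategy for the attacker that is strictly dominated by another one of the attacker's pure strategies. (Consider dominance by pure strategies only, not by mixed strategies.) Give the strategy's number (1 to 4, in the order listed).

Compare A with B: -2 > -3, 9 > 4.
So B strictly dominates A for the attacker; A is strictly dominated.

1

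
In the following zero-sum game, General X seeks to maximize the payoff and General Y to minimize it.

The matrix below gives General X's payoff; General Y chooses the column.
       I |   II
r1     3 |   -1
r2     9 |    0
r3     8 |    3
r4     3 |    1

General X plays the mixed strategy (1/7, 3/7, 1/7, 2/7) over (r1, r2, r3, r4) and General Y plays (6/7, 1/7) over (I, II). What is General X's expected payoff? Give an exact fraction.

Against (6/7, 1/7), each row's expected payoff is r1: 17/7; r2: 54/7; r3: 51/7; r4: 19/7.
Taking the (1/7, 3/7, 1/7, 2/7)-weighted average: (1/7)·(17/7) + (3/7)·(54/7) + (1/7)·(51/7) + (2/7)·(19/7) = 268/49.

268/49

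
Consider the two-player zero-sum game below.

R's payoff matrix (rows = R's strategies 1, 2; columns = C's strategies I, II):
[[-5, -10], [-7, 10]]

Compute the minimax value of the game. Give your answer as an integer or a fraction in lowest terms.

Row minima are -10 and -7, so R's maximin is -7; column maxima are -5 and 10, so C's minimax is -5. These differ, so the equilibrium is in mixed strategies.
Let R play 1 with probability p. C is indifferent when −5p − 7(1−p) = −10p + 10(1−p), giving p = 17/22.
Let C play I with probability q. R is indifferent when −5q − 10(1−q) = −7q + 10(1−q), giving q = 10/11.
The value is -5·(10/11) + (-10)·(1/11) = -60/11.

-60/11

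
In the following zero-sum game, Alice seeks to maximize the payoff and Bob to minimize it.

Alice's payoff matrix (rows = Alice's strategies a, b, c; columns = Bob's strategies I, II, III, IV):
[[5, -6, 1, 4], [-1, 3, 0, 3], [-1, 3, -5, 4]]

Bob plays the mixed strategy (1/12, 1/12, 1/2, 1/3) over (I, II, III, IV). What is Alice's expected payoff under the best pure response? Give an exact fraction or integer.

a: (5)·(1/12) + (-6)·(1/12) + (1)·(1/2) + (4)·(1/3) = 7/4.
b: (-1)·(1/12) + (3)·(1/12) + (0)·(1/2) + (3)·(1/3) = 7/6.
c: (-1)·(1/12) + (3)·(1/12) + (-5)·(1/2) + (4)·(1/3) = -1.
The best pure response is a with expected payoff 7/4.

7/4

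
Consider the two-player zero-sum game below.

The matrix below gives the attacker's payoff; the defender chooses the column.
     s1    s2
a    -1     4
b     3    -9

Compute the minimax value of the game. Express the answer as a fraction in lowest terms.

Row minima are -1 and -9, so the attacker's maximin is -1; column maxima are 3 and 4, so the defender's minimax is 3. These differ, so the equilibrium is in mixed strategies.
Let the attacker play a with probability p. The defender is indifferent when −p + 3(1−p) = 4p − 9(1−p), giving p = 12/17.
Let the defender play s1 with probability q. The attacker is indifferent when −q + 4(1−q) = 3q − 9(1−q), giving q = 13/17.
The value is -1·(13/17) + (4)·(4/17) = 3/17.

3/17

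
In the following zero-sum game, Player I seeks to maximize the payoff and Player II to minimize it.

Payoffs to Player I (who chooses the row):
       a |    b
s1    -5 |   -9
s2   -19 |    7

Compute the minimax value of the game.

Row minima are -9 and -19, so Player I's maximin is -9; column maxima are -5 and 7, so Player II's minimax is -5. These differ, so the equilibrium is in mixed strategies.
Let Player I play s1 with probability p. Player II is indifferent when −5p − 19(1−p) = −9p + 7(1−p), giving p = 13/15.
Let Player II play a with probability q. Player I is indifferent when −5q − 9(1−q) = −19q + 7(1−q), giving q = 8/15.
The value is -5·(8/15) + (-9)·(7/15) = -103/15.

-103/15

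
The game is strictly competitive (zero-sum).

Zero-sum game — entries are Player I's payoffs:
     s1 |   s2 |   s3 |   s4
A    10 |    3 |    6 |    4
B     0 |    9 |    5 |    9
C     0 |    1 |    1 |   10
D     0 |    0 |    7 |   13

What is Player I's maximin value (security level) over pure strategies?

The worst-case payoff for each row is A: 3, B: 0, C: 0, D: 0.
The best of these is 3.

3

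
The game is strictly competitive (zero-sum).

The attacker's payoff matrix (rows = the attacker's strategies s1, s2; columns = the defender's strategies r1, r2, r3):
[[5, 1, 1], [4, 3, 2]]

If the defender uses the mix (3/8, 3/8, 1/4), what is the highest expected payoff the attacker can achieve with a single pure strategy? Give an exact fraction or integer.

s1: (5)·(3/8) + (1)·(3/8) + (1)·(1/4) = 5/2.
s2: (4)·(3/8) + (3)·(3/8) + (2)·(1/4) = 25/8.
The best pure response is s2 with expected payoff 25/8.

25/8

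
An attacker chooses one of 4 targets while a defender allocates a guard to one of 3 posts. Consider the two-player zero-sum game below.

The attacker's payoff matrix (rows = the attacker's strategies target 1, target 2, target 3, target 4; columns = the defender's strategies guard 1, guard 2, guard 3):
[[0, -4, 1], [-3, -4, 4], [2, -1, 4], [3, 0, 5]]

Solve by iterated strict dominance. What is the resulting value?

0

Row target 1 is strictly dominated by row target 3 (2>0, -1>-4, 4>1); eliminate target 1.
Row target 2 is strictly dominated by row target 4 (3>-3, 0>-4, 5>4); eliminate target 2.
Column guard 1 is strictly dominated by guard 2 for the defender (-1<2, 0<3); eliminate guard 1.
Column guard 3 is strictly dominated by guard 2 for the defender (-1<4, 0<5); eliminate guard 3.
Row target 3 is strictly dominated by row target 4 (0>-1); eliminate target 3.
Only (target 4, guard 2) remains, with payoff 0.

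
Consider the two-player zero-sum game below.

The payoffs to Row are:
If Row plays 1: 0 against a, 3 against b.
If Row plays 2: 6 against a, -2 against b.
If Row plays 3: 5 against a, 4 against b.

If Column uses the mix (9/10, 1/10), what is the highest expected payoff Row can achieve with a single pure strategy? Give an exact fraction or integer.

26/5

1: (0)·(9/10) + (3)·(1/10) = 3/10.
2: (6)·(9/10) + (-2)·(1/10) = 26/5.
3: (5)·(9/10) + (4)·(1/10) = 49/10.
The best pure response is 2 with expected payoff 26/5.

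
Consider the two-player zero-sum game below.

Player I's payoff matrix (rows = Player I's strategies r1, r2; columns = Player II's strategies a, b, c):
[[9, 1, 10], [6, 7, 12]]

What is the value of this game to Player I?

Column c is strictly dominated by a for Player II (it gives Player I more in every row).
The remaining 2×2 game on (r1, r2) × (a, b) has no saddle point. Let Player I play r1 with probability p; indifference gives 9p + 6(1−p) = p + 7(1−p), so p = 1/9.
Similarly Player II's optimal q on a is 2/3, and the value is 9·(2/3) + (1)·(1/3) = 19/3.

19/3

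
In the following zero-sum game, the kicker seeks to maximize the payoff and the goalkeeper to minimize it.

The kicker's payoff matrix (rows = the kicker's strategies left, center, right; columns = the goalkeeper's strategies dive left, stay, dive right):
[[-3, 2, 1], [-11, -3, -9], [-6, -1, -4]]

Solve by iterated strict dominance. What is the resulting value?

-3

Row center is strictly dominated by row left (-3>-11, 2>-3, 1>-9); eliminate center.
Row right is strictly dominated by row left (-3>-6, 2>-1, 1>-4); eliminate right.
Column stay is strictly dominated by dive left for the goalkeeper (-3<2); eliminate stay.
Column dive right is strictly dominated by dive left for the goalkeeper (-3<1); eliminate dive right.
Only (left, dive left) remains, with payoff -3.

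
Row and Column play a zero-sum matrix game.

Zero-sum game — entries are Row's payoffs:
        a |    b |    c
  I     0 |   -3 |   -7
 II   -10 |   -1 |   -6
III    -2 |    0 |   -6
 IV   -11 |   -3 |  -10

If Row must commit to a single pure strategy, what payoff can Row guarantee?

-6

The worst-case payoff for each row is I: -7, II: -10, III: -6, IV: -11.
The best of these is -6.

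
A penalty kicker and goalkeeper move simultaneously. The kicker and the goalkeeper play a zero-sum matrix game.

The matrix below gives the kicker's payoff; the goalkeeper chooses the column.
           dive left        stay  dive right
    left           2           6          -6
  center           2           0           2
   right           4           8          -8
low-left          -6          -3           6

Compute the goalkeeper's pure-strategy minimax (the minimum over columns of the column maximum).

4

The worst case (largest entry) in each column is dive left: 4, stay: 8, dive right: 6.
The best (smallest) of these is 4.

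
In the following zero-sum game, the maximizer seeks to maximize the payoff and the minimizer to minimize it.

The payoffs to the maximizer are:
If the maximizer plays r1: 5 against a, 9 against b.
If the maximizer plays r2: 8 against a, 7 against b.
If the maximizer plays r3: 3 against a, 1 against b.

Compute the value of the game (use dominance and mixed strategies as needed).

37/5

Row r3 is strictly dominated by row r2, so the maximizer never plays it.
The remaining 2×2 game on (r1, r2) × (a, b) has no saddle point. Let the maximizer play r1 with probability p; indifference gives 5p + 8(1−p) = 9p + 7(1−p), so p = 1/5.
Similarly the minimizer's optimal q on a is 2/5, and the value is 5·(2/5) + (9)·(3/5) = 37/5.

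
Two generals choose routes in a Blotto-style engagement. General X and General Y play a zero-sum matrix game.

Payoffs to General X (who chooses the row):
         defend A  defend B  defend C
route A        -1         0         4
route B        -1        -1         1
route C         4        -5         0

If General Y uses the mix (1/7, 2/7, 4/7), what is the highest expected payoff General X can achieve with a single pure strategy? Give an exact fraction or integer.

route A: (-1)·(1/7) + (0)·(2/7) + (4)·(4/7) = 15/7.
route B: (-1)·(1/7) + (-1)·(2/7) + (1)·(4/7) = 1/7.
route C: (4)·(1/7) + (-5)·(2/7) + (0)·(4/7) = -6/7.
The best pure response is route A with expected payoff 15/7.

15/7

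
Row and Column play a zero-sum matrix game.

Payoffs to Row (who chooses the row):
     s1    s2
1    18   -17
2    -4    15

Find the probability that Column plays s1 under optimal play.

Row minima are -17 and -4, so Row's maximin is -4; column maxima are 18 and 15, so Column's minimax is 15. These differ, so the equilibrium is in mixed strategies.
Let Column play s1 with probability q. Row is indifferent when 18q − 17(1−q) = −4q + 15(1−q), giving q = 16/27.

16/27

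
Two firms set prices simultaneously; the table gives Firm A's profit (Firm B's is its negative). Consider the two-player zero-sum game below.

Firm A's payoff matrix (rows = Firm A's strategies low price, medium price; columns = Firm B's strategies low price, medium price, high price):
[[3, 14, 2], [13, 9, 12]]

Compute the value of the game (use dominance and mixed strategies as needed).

10

Column low price is strictly dominated by high price for Firm B (it gives Firm A more in every row).
The remaining 2×2 game on (low price, medium price) × (medium price, high price) has no saddle point. Let Firm A play low price with probability p; indifference gives 14p + 9(1−p) = 2p + 12(1−p), so p = 1/5.
Similarly Firm B's optimal q on medium price is 2/3, and the value is 14·(2/3) + (2)·(1/3) = 10.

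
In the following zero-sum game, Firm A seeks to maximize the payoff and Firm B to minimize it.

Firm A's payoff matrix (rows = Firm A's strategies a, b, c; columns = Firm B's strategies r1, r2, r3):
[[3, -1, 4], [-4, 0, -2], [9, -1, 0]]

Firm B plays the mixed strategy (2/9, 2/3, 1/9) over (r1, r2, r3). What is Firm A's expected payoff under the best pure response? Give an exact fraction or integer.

4/3

a: (3)·(2/9) + (-1)·(2/3) + (4)·(1/9) = 4/9.
b: (-4)·(2/9) + (0)·(2/3) + (-2)·(1/9) = -10/9.
c: (9)·(2/9) + (-1)·(2/3) + (0)·(1/9) = 4/3.
The best pure response is c with expected payoff 4/3.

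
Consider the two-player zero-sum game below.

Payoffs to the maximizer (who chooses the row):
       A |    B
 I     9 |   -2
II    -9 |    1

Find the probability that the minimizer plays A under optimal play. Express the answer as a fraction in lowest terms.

Row minima are -2 and -9, so the maximizer's maximin is -2; column maxima are 9 and 1, so the minimizer's minimax is 1. These differ, so the equilibrium is in mixed strategies.
Let the minimizer play A with probability q. The maximizer is indifferent when 9q − 2(1−q) = −9q + (1−q), giving q = 1/7.

1/7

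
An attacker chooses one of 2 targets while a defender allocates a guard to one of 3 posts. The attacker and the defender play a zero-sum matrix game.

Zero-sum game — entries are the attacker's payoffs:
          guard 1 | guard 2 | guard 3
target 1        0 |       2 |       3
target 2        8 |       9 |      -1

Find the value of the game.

2

Column guard 2 is strictly dominated by guard 1 for the defender (it gives the attacker more in every row).
The remaining 2×2 game on (target 1, target 2) × (guard 1, guard 3) has no saddle point. Let the attacker play target 1 with probability p; indifference gives 8(1−p) = 3p − (1−p), so p = 3/4.
Similarly the defender's optimal q on guard 1 is 1/3, and the value is 0·(1/3) + (3)·(2/3) = 2.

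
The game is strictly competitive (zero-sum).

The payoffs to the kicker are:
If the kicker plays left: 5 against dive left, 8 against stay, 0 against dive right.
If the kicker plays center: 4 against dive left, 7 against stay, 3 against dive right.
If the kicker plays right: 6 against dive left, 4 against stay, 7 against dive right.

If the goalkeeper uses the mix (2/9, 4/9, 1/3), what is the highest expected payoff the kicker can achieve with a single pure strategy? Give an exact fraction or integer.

left: (5)·(2/9) + (8)·(4/9) + (0)·(1/3) = 14/3.
center: (4)·(2/9) + (7)·(4/9) + (3)·(1/3) = 5.
right: (6)·(2/9) + (4)·(4/9) + (7)·(1/3) = 49/9.
The best pure response is right with expected payoff 49/9.

49/9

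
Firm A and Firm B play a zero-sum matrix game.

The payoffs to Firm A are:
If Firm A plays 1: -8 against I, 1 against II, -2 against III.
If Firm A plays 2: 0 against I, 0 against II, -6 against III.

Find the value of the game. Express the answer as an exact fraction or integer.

-4

Column II is strictly dominated by III for Firm B (it gives Firm A more in every row).
The remaining 2×2 game on (1, 2) × (I, III) has no saddle point. Let Firm A play 1 with probability p; indifference gives −8p = −2p − 6(1−p), so p = 1/2.
Similarly Firm B's optimal q on I is 1/3, and the value is -8·(1/3) + (-2)·(2/3) = -4.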